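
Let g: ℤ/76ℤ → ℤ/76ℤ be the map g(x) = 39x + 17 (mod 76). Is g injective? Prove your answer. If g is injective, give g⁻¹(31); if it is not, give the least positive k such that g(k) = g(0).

14

Recall: g is injective if g(u) = g(v) implies u = v.
If g(u) = g(v), then 39u ≡ 39v (mod 76). Because gcd(39, 76) = 1, we may cancel 39 to get u ≡ v (mod 76).
Therefore g is injective.
We now compute 39⁻¹ mod 76 explicitly. Euclid's algorithm: 76 = 1·39 + 37, 39 = 1·37 + 2, 37 = 18·2 + 1; back-substituting gives 1 = 39·39 − 20·76, so 39⁻¹ ≡ 39 (mod 76).
Since g is injective, we find g⁻¹(31): we need 39x ≡ 31 − 17 ≡ 14 (mod 76). Using 39⁻¹ = 39: x ≡ 39·14 = 546 = 7·76 + 14, so x = 14.
Check: g(14) = 39·14 + 17 = 563 = 7·76 + 31 ≡ 31 (mod 76).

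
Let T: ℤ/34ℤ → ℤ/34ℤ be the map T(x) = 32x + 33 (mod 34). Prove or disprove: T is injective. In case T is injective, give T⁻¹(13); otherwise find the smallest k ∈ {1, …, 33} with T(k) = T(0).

Recall that T is injective when T(u) = T(v) forces u = v.
We have gcd(32, 34) = 2 > 1. Taking u = 0 and v = 17: T(0) = 33 and T(17) = 32·17 + 33 = 577 ≡ 33 (mod 34).
So T(0) = T(17) while 0 ≠ 17, therefore T is not injective.
Since T is not injective, we find the least positive k with T(k) = T(0): this means 32k ≡ 0 (mod 34), i.e. 34 ∣ 32k. Since gcd(32, 34) = 2, dividing through by 2 this holds exactly when 17 ∣ 16k, and as gcd(16, 17) = 1, exactly when 17 ∣ k.
The smallest positive such k is 17.

17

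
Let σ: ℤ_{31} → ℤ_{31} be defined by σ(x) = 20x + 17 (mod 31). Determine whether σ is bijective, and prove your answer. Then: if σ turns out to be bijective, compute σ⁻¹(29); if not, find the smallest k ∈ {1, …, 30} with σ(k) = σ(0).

Suppose σ(a) = σ(b) in ℤ_{31}. Then 20a + 17 ≡ 20b + 17 (mod 31), hence 20(a − b) ≡ 0 (mod 31).
Since gcd(20, 31) = 1, 20 is invertible modulo 31, hence a − b ≡ 0 (mod 31), i.e. a = b.
We now compute 20⁻¹ mod 31 explicitly. Euclid's algorithm: 31 = 1·20 + 11, 20 = 1·11 + 9, 11 = 1·9 + 2, 9 = 4·2 + 1; back-substituting gives 1 = 14·20 − 9·31, so 20⁻¹ ≡ 14 (mod 31).
For any y ∈ ℤ_{31}, x = 14(y − 17) mod 31 satisfies σ(x) = 20·14(y − 17) + 17 ≡ y (since 20·14 ≡ 1 mod 31). So every y has a preimage.
So σ is bijective.
Since σ is bijective, we compute σ⁻¹(29): solve 20x + 17 ≡ 29 (mod 31), i.e. 20x ≡ 12 (mod 31).
Multiplying by 20⁻¹ = 14 gives x ≡ 14·12 = 168 = 5·31 + 13 ≡ 13 (mod 31).
Check: σ(13) = 20·13 + 17 = 277 = 8·31 + 29 ≡ 29 (mod 31).

13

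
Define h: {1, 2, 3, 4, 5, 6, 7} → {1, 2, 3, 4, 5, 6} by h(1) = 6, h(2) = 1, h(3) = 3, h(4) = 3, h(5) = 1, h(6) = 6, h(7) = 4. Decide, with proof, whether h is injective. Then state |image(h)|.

4

h(3) = 3 = h(4) with 3 ≠ 4, so h is not injective.
The image of h is {1, 3, 4, 6}, which has 4 elements.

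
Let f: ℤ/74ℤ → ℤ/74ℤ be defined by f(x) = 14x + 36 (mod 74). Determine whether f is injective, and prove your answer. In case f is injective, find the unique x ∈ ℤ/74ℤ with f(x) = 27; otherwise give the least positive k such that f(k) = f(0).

We have gcd(14, 74) = 2 > 1. Taking u = 0 and v = 37: f(0) = 36 and f(37) = 14·37 + 36 = 554 ≡ 36 (mod 74).
So f(0) = f(37) while 0 ≠ 37, hence f is not injective.
Since f is not injective, we find the least positive k with f(k) = f(0): this means 14k ≡ 0 (mod 74), i.e. 74 ∣ 14k. Since gcd(14, 74) = 2, dividing through by 2 this holds exactly when 37 ∣ 7k, and as gcd(7, 37) = 1, exactly when 37 ∣ k.
The smallest positive such k is 37.

37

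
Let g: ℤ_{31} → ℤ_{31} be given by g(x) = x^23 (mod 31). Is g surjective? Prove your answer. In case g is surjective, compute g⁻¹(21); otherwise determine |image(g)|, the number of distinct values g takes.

Since 31 is prime, the nonzero elements of ℤ_{31} form a cyclic group of order 30.
As gcd(23, 30) = 1, raising to the 23rd power is a bijection on this group: if s^23 ≡ t^23 then (st^{−1})^23 = 1, and the only element of order dividing gcd(23, 30) = 1 is 1, so s = t.
With g(0) = 0 this makes g injective on all of ℤ_{31}, hence bijective (finite equal-size domain and codomain). In particular g is surjective.
Since g is surjective, we find the preimage of 21. The inverse of x ↦ x^23 on (ℤ_{31})^× is x ↦ x^17, because 23·17 = 391 = 13·30 + 1 ≡ 1 (mod 30) and x^{30} = 1 for x ≠ 0 (Fermat). So g⁻¹(21) = 21^17 mod 31.
Repeated squaring mod 31: 21^1 ≡ 21, 21^2 ≡ 21² = 441 ≡ 7, 21^4 ≡ 7² = 49 ≡ 18, 21^8 ≡ 18² = 324 ≡ 14, 21^16 ≡ 14² = 196 ≡ 10. Since 17 = 16 + 1, 21^17 ≡ 10·21: 10·21 = 210 ≡ 24. So 21^17 ≡ 24 (mod 31).
Hence g⁻¹(21) = 24.

24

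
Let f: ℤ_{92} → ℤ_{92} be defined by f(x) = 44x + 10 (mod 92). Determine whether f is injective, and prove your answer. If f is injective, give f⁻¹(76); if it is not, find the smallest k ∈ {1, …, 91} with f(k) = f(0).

We have gcd(44, 92) = 4 > 1. Taking x_1 = 0 and x_2 = 23: f(0) = 10 and f(23) = 44·23 + 10 = 1022 ≡ 10 (mod 92).
So f(0) = f(23) while 0 ≠ 23, so f is not injective.
Since f is not injective, we find the least positive k with f(k) = f(0): this means 44k ≡ 0 (mod 92), i.e. 92 ∣ 44k. Since gcd(44, 92) = 4, dividing through by 4 this holds exactly when 23 ∣ 11k, and as gcd(11, 23) = 1, exactly when 23 ∣ k.
The smallest positive such k is 23.

23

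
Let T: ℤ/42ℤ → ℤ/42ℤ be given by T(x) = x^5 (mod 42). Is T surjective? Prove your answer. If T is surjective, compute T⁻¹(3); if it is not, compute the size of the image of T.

33

Computing x^5 mod 42 for each x (by repeated squaring, reducing mod 42 at every step), the values T(0), T(1), …, T(41) are: 0, 1, 32, 33, 16, 17, 6, 7, 8, 39, 40, 23, 24, 13, 14, 15, 4, 5, 30, 31, 20, 21, 22, 11, 12, 37, 38, 27, 28, 29, 18, 19, 2, 3, 34, 35, 36, 25, 26, 9, 10, 41.
Every element of ℤ/42ℤ appears exactly once in this list, so T is a bijection, and in particular surjective.
Since T is surjective, we read off the preimage of 3 from the same table: T(33) = 3, so T⁻¹(3) = 33.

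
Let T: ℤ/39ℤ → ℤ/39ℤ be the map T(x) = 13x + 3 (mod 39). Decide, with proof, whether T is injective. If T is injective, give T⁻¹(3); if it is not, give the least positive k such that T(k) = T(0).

By definition, T is injective when T(u) = T(v) forces u = v.
We have gcd(13, 39) = 13 > 1. Taking u = 0 and v = 3: T(0) = 3 and T(3) = 13·3 + 3 = 42 ≡ 3 (mod 39).
So T(0) = T(3) while 0 ≠ 3, hence T is not injective.
Since T is not injective, we find the least positive k with T(k) = T(0): this means 13k ≡ 0 (mod 39), i.e. 39 ∣ 13k. Since gcd(13, 39) = 13, dividing through by 13 this holds exactly when 3 ∣ k.
The smallest positive such k is 3.

3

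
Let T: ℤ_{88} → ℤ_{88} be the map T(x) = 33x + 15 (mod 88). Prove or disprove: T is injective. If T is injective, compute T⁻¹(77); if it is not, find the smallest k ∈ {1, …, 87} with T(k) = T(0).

We have gcd(33, 88) = 11 > 1. Taking s = 0 and t = 8: T(0) = 15 and T(8) = 33·8 + 15 = 279 ≡ 15 (mod 88).
So T(0) = T(8) while 0 ≠ 8, thus T is not injective.
Since T is not injective, we find the least positive k with T(k) = T(0): this means 33k ≡ 0 (mod 88), i.e. 88 ∣ 33k. Since gcd(33, 88) = 11, dividing through by 11 this holds exactly when 8 ∣ 3k, and as gcd(3, 8) = 1, exactly when 8 ∣ k.
The smallest positive such k is 8.

8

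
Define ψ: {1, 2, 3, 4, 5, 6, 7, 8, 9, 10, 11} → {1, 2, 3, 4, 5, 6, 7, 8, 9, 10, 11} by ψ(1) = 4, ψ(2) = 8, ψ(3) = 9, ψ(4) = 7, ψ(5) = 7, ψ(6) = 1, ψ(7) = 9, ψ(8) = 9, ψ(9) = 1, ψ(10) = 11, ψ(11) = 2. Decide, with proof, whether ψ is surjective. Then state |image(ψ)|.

No element maps to 3, so ψ is not surjective.
The image of ψ is {1, 2, 4, 7, 8, 9, 11}, which has 7 elements.

7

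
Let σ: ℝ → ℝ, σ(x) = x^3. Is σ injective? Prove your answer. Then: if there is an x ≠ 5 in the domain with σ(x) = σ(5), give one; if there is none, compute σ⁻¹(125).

5

On ℝ, x ↦ x^3 is strictly increasing (since 3 is odd), so σ(a) = σ(b) forces a = b. Therefore σ is injective.
Since x ↦ x^3 is strictly increasing on ℝ, it is injective there, so no x ≠ 5 in the domain has σ(x) = σ(5). We therefore compute σ⁻¹(125) = 125^{1/3} = 5 (indeed 5^3 = 125).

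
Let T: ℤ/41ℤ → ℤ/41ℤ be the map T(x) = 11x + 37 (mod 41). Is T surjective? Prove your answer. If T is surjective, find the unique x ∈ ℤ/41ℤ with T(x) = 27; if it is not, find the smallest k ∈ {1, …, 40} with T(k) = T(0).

By definition, T is surjective if every y in the codomain equals T(x) for some x in the domain.
Since gcd(11, 41) = 1, 11 is invertible modulo 41. Euclid's algorithm: 41 = 3·11 + 8, 11 = 1·8 + 3, 8 = 2·3 + 2, 3 = 1·2 + 1; back-substituting gives 1 = 15·11 − 4·41, so 11⁻¹ ≡ 15 (mod 41).
For any y ∈ ℤ/41ℤ, x = 15(y − 37) mod 41 satisfies T(x) = 11·15(y − 37) + 37 ≡ y (since 11·15 ≡ 1 mod 41). So every y has a preimage.
So T is surjective.
Since T is surjective, we find T⁻¹(27): we need 11x ≡ 27 − 37 ≡ 31 (mod 41). Using 11⁻¹ = 15: x ≡ 15·31 = 465 = 11·41 + 14, so x = 14.
Check: T(14) = 11·14 + 37 = 191 = 4·41 + 27 ≡ 27 (mod 41).

14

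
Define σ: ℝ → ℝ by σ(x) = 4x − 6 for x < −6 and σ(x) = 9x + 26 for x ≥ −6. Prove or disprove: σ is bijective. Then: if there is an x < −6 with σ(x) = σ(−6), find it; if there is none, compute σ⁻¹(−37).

-31/4

Both pieces are strictly increasing (slopes 4 and 9), so each is injective on its own interval.
The left piece maps (−∞, −6) onto (−∞, −30); the right piece maps [−6, ∞) onto [−28, ∞).
The images leave a gap (−30 has no preimage), so σ is not surjective, hence not bijective.
Because the two images are disjoint, no x < −6 has σ(x) = σ(−6), so we compute σ⁻¹(−37): −37 lies in (−∞, −30), so solve 4x − 6 = −37: x = (−37 + 6)/4 = −31/4.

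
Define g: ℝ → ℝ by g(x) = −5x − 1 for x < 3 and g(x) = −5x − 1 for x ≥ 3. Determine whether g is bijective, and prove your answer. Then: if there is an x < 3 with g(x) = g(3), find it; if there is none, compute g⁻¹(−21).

4

Both pieces are strictly decreasing (slopes −5 and −5), so each is injective on its own interval.
The left piece maps (−∞, 3) onto (−16, ∞); the right piece maps [3, ∞) onto (−∞, −16].
Since −16 = −16, the images partition ℝ: g is injective and surjective, hence bijective.
Because the two images are disjoint, no x < 3 has g(x) = g(3), so we compute g⁻¹(−21): −21 lies in (−∞, −16], so solve −5x − 1 = −21: x = (−21 + 1)/(−5) = 4.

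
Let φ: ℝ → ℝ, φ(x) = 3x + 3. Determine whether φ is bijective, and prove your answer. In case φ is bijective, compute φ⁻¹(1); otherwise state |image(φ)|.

-2/3

Suppose φ(x_1) = φ(x_2). Then 3x_1 + 3 = 3x_2 + 3, hence 3x_1 = 3x_2, hence x_1 = x_2.
For any y ∈ ℝ, x = (y − 3)/3 satisfies φ(x) = y.
So φ is bijective.
Since φ is bijective, we compute φ⁻¹(1) = (1 − 3)/3 = −2/3.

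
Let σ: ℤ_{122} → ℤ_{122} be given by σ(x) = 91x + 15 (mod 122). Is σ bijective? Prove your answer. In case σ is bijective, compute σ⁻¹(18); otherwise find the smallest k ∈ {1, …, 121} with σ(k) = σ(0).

If σ(a) = σ(b), then 91a ≡ 91b (mod 122). Because gcd(91, 122) = 1, we may cancel 91 to get a ≡ b (mod 122).
We now compute 91⁻¹ mod 122 explicitly. Euclid's algorithm: 122 = 1·91 + 31, 91 = 2·31 + 29, 31 = 1·29 + 2, 29 = 14·2 + 1; back-substituting gives 1 = 59·91 − 44·122, so 91⁻¹ ≡ 59 (mod 122).
For any y ∈ ℤ_{122}, x = 59(y − 15) mod 122 satisfies σ(x) = 91·59(y − 15) + 15 ≡ y (since 91·59 ≡ 1 mod 122). So every y has a preimage.
Therefore σ is bijective.
Since σ is bijective, we compute σ⁻¹(18): solve 91x + 15 ≡ 18 (mod 122), i.e. 91x ≡ 3 (mod 122).
Multiplying by 91⁻¹ = 59 gives x ≡ 59·3 = 177 = 1·122 + 55 ≡ 55 (mod 122).
Check: σ(55) = 91·55 + 15 = 5020 = 41·122 + 18 ≡ 18 (mod 122).

55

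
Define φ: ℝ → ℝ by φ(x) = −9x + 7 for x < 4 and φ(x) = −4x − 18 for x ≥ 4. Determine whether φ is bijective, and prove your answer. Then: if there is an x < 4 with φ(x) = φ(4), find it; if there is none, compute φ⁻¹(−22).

29/9

Both pieces are strictly decreasing (slopes −9 and −4), so each is injective on its own interval.
The left piece maps (−∞, 4) onto (−29, ∞); the right piece maps [4, ∞) onto (−∞, −34].
The images leave a gap (−29 has no preimage), so φ is not surjective, hence not bijective.
Because the two images are disjoint, no x < 4 has φ(x) = φ(4), so we compute φ⁻¹(−22): −22 lies in (−29, ∞), so solve −9x + 7 = −22: x = (−22 − 7)/(−9) = 29/9.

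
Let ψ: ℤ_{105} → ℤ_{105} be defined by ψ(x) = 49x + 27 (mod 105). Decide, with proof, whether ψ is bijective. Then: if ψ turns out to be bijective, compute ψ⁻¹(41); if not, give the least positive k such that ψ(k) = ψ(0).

15

By definition, ψ is injective when ψ(a) = ψ(b) forces a = b.
We have gcd(49, 105) = 7 > 1. Taking a = 0 and b = 15: ψ(0) = 27 and ψ(15) = 49·15 + 27 = 762 ≡ 27 (mod 105).
So ψ(0) = ψ(15) while 0 ≠ 15, therefore ψ is not injective, hence not bijective.
Since ψ is not bijective, we find the least positive k with ψ(k) = ψ(0): this means 49k ≡ 0 (mod 105), i.e. 105 ∣ 49k. Since gcd(49, 105) = 7, dividing through by 7 this holds exactly when 15 ∣ 7k, and as gcd(7, 15) = 1, exactly when 15 ∣ k.
The smallest positive such k is 15.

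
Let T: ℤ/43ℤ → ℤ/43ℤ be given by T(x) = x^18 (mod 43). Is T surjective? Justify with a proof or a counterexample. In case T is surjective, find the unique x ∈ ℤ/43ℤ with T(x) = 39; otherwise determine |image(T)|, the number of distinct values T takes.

8

T(1) = 1^18 = 1.
T(6): Repeated squaring mod 43: 6^1 ≡ 6, 6^2 ≡ 6² = 36, 6^4 ≡ 36² = 1296 ≡ 6, 6^8 ≡ 6² = 36, 6^16 ≡ 36² = 1296 ≡ 6. Since 18 = 16 + 2, 6^18 ≡ 6·36: 6·36 = 216 ≡ 1. So 6^18 ≡ 1 (mod 43).
So T(1) = T(6) = 1 while 1 ≠ 6, hence T is not injective.
A non-injective map from the 43-element set ℤ/43ℤ to itself takes at most 42 distinct values, so it cannot be surjective. Therefore T is not surjective.
Since T is not surjective, we determine |image(T)|. Computing x^18 mod 43 for each x (by repeated squaring, reducing mod 43 at every step), the values T(0), T(1), …, T(42) are: 0, 1, 16, 35, 41, 11, 1, 1, 11, 21, 4, 21, 16, 11, 16, 41, 4, 4, 35, 41, 21, 35, 35, 21, 41, 35, 4, 4, 41, 16, 11, 16, 21, 4, 21, 11, 1, 1, 11, 41, 35, 16, 1.
The distinct values are {0, 1, 4, 11, 16, 21, 35, 41}; there are 8 of them.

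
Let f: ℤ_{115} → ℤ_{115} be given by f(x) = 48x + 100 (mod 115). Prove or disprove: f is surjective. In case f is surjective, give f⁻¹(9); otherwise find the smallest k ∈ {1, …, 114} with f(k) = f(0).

58

Since gcd(48, 115) = 1, 48 is invertible modulo 115. Euclid's algorithm: 115 = 2·48 + 19, 48 = 2·19 + 10, 19 = 1·10 + 9, 10 = 1·9 + 1; back-substituting gives 1 = 12·48 − 5·115, so 48⁻¹ ≡ 12 (mod 115).
For any y ∈ ℤ_{115}, x = 12(y − 100) mod 115 satisfies f(x) = 48·12(y − 100) + 100 ≡ y (since 48·12 ≡ 1 mod 115). So every y has a preimage.
Thus f is surjective.
Since f is surjective, we find f⁻¹(9): we need 48x ≡ 9 − 100 ≡ 24 (mod 115). Using 48⁻¹ = 12: x ≡ 12·24 = 288 = 2·115 + 58, so x = 58.
Check: f(58) = 48·58 + 100 = 2884 = 25·115 + 9 ≡ 9 (mod 115).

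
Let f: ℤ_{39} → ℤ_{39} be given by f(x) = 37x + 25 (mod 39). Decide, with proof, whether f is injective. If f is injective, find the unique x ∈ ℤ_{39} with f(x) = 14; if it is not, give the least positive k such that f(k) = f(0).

If f(a) = f(b), then 37a ≡ 37b (mod 39). Because gcd(37, 39) = 1, we may cancel 37 to get a ≡ b (mod 39).
So f is injective.
We now compute 37⁻¹ mod 39 explicitly. Euclid's algorithm: 39 = 1·37 + 2, 37 = 18·2 + 1; back-substituting gives 1 = 19·37 − 18·39, so 37⁻¹ ≡ 19 (mod 39).
Since f is injective, we find f⁻¹(14): we need 37x ≡ 14 − 25 ≡ 28 (mod 39). Using 37⁻¹ = 19: x ≡ 19·28 = 532 = 13·39 + 25, so x = 25.
Check: f(25) = 37·25 + 25 = 950 = 24·39 + 14 ≡ 14 (mod 39).

25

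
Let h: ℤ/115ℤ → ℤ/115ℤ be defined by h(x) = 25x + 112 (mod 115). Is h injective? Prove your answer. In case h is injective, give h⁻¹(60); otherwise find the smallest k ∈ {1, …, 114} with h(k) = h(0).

23

Recall that injectivity means: for all u, v in the domain, h(u) = h(v) implies u = v.
We have gcd(25, 115) = 5 > 1. Taking u = 0 and v = 23: h(0) = 112 and h(23) = 25·23 + 112 = 687 ≡ 112 (mod 115).
So h(0) = h(23) while 0 ≠ 23, therefore h is not injective.
Since h is not injective, we find the least positive k with h(k) = h(0): this means 25k ≡ 0 (mod 115), i.e. 115 ∣ 25k. Since gcd(25, 115) = 5, dividing through by 5 this holds exactly when 23 ∣ 5k, and as gcd(5, 23) = 1, exactly when 23 ∣ k.
The smallest positive such k is 23.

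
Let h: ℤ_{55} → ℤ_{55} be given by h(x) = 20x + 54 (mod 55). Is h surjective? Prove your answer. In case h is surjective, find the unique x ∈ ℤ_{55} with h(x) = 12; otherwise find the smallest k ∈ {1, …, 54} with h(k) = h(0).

By definition, surjectivity means every element of the codomain has a preimage under h.
Since gcd(20, 55) = 5, we have 20x ≡ 0 (mod 5) for all x, so h(x) ≡ 4 (mod 5).
But 0 ≢ 4 (mod 5), so 0 ∈ ℤ_{55} has no preimage. Thus h is not surjective.
Since h is not surjective, we find the least positive k with h(k) = h(0): this means 20k ≡ 0 (mod 55), i.e. 55 ∣ 20k. Since gcd(20, 55) = 5, dividing through by 5 this holds exactly when 11 ∣ 4k, and as gcd(4, 11) = 1, exactly when 11 ∣ k.
The smallest positive such k is 11.

11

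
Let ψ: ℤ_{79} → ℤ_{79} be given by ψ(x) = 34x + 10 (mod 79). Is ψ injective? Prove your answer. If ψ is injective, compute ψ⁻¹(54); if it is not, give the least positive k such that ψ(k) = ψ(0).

71

By definition, injectivity means: for all x_1, x_2 in the domain, ψ(x_1) = ψ(x_2) implies x_1 = x_2.
If ψ(x_1) = ψ(x_2), then 34x_1 ≡ 34x_2 (mod 79). Because gcd(34, 79) = 1, we may cancel 34 to get x_1 ≡ x_2 (mod 79).
So ψ is injective.
We now compute 34⁻¹ mod 79 explicitly. Euclid's algorithm: 79 = 2·34 + 11, 34 = 3·11 + 1; back-substituting gives 1 = 7·34 − 3·79, so 34⁻¹ ≡ 7 (mod 79).
Since ψ is injective, we find ψ⁻¹(54): we need 34x ≡ 54 − 10 ≡ 44 (mod 79). Using 34⁻¹ = 7: x ≡ 7·44 = 308 = 3·79 + 71, so x = 71.
Check: ψ(71) = 34·71 + 10 = 2424 = 30·79 + 54 ≡ 54 (mod 79).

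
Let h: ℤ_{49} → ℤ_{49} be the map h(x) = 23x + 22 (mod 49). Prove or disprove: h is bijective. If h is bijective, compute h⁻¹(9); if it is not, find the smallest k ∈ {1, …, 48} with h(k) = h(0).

25

If h(a) = h(b), then 23a ≡ 23b (mod 49). Because gcd(23, 49) = 1, we may cancel 23 to get a ≡ b (mod 49).
We now compute 23⁻¹ mod 49 explicitly. Euclid's algorithm: 49 = 2·23 + 3, 23 = 7·3 + 2, 3 = 1·2 + 1; back-substituting gives 1 = 32·23 − 15·49, so 23⁻¹ ≡ 32 (mod 49).
For any y ∈ ℤ_{49}, x = 32(y − 22) mod 49 satisfies h(x) = 23·32(y − 22) + 22 ≡ y (since 23·32 ≡ 1 mod 49). So every y has a preimage.
Thus h is bijective.
Since h is bijective, we compute h⁻¹(9): solve 23x + 22 ≡ 9 (mod 49), i.e. 23x ≡ 36 (mod 49).
Multiplying by 23⁻¹ = 32 gives x ≡ 32·36 = 1152 = 23·49 + 25 ≡ 25 (mod 49).
Check: h(25) = 23·25 + 22 = 597 = 12·49 + 9 ≡ 9 (mod 49).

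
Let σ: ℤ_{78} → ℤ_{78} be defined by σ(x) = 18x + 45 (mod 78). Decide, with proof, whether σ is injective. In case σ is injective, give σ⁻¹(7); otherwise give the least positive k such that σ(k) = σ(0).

We have gcd(18, 78) = 6 > 1. Taking x_1 = 0 and x_2 = 13: σ(0) = 45 and σ(13) = 18·13 + 45 = 279 ≡ 45 (mod 78).
So σ(0) = σ(13) while 0 ≠ 13, therefore σ is not injective.
Since σ is not injective, we find the least positive k with σ(k) = σ(0): this means 18k ≡ 0 (mod 78), i.e. 78 ∣ 18k. Since gcd(18, 78) = 6, dividing through by 6 this holds exactly when 13 ∣ 3k, and as gcd(3, 13) = 1, exactly when 13 ∣ k.
The smallest positive such k is 13.

13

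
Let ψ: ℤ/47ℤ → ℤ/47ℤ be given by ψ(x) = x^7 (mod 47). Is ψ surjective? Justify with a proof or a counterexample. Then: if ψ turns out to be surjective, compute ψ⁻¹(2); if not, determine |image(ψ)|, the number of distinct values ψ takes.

37

Since 47 is prime, the nonzero elements of ℤ/47ℤ form a cyclic group of order 46.
As gcd(7, 46) = 1, raising to the 7th power is a bijection on this group: if u^7 ≡ v^7 then (uv^{−1})^7 = 1, and the only element of order dividing gcd(7, 46) = 1 is 1, so u = v.
With ψ(0) = 0 this makes ψ injective on all of ℤ/47ℤ, hence bijective (finite equal-size domain and codomain). In particular ψ is surjective.
Since ψ is surjective, we find the preimage of 2. The inverse of x ↦ x^7 on (ℤ/47ℤ)^× is x ↦ x^33, because 7·33 = 231 = 5·46 + 1 ≡ 1 (mod 46) and x^{46} = 1 for x ≠ 0 (Fermat). So ψ⁻¹(2) = 2^33 mod 47.
Repeated squaring mod 47: 2^1 ≡ 2, 2^2 ≡ 2² = 4, 2^4 ≡ 4² = 16, 2^8 ≡ 16² = 256 ≡ 21, 2^16 ≡ 21² = 441 ≡ 18, 2^32 ≡ 18² = 324 ≡ 42. Since 33 = 32 + 1, 2^33 ≡ 42·2: 42·2 = 84 ≡ 37. So 2^33 ≡ 37 (mod 47).
Hence ψ⁻¹(2) = 37.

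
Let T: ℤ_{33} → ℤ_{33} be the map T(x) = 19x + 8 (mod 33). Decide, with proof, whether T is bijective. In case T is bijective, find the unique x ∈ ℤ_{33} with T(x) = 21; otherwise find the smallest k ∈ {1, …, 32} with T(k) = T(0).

If T(a) = T(b), then 19a ≡ 19b (mod 33). Because gcd(19, 33) = 1, we may cancel 19 to get a ≡ b (mod 33).
We now compute 19⁻¹ mod 33 explicitly. Euclid's algorithm: 33 = 1·19 + 14, 19 = 1·14 + 5, 14 = 2·5 + 4, 5 = 1·4 + 1; back-substituting gives 1 = 7·19 − 4·33, so 19⁻¹ ≡ 7 (mod 33).
For any y ∈ ℤ_{33}, x = 7(y − 8) mod 33 satisfies T(x) = 19·7(y − 8) + 8 ≡ y (since 19·7 ≡ 1 mod 33). So every y has a preimage.
Therefore T is bijective.
Since T is bijective, we compute T⁻¹(21): solve 19x + 8 ≡ 21 (mod 33), i.e. 19x ≡ 13 (mod 33).
Multiplying by 19⁻¹ = 7 gives x ≡ 7·13 = 91 = 2·33 + 25 ≡ 25 (mod 33).
Check: T(25) = 19·25 + 8 = 483 = 14·33 + 21 ≡ 21 (mod 33).

25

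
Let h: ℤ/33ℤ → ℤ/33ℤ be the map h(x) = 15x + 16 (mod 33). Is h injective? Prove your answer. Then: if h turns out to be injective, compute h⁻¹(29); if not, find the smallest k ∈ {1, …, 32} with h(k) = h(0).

Recall: h is injective when h(x_1) = h(x_2) forces x_1 = x_2.
We have gcd(15, 33) = 3 > 1. Taking x_1 = 0 and x_2 = 11: h(0) = 16 and h(11) = 15·11 + 16 = 181 ≡ 16 (mod 33).
So h(0) = h(11) while 0 ≠ 11, hence h is not injective.
Since h is not injective, we find the least positive k with h(k) = h(0): this means 15k ≡ 0 (mod 33), i.e. 33 ∣ 15k. Since gcd(15, 33) = 3, dividing through by 3 this holds exactly when 11 ∣ 5k, and as gcd(5, 11) = 1, exactly when 11 ∣ k.
The smallest positive such k is 11.

11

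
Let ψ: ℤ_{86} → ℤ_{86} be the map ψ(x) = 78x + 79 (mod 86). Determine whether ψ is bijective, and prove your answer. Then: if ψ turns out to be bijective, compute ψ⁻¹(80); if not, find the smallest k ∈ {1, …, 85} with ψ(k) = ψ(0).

We have gcd(78, 86) = 2 > 1. Taking s = 0 and t = 43: ψ(0) = 79 and ψ(43) = 78·43 + 79 = 3433 ≡ 79 (mod 86).
So ψ(0) = ψ(43) while 0 ≠ 43, thus ψ is not injective, hence not bijective.
Since ψ is not bijective, we find the least positive k with ψ(k) = ψ(0): this means 78k ≡ 0 (mod 86), i.e. 86 ∣ 78k. Since gcd(78, 86) = 2, dividing through by 2 this holds exactly when 43 ∣ 39k, and as gcd(39, 43) = 1, exactly when 43 ∣ k.
The smallest positive such k is 43.

43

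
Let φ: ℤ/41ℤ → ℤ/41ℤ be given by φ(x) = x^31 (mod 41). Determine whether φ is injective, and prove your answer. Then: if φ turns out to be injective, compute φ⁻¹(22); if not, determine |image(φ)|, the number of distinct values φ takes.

34

Since 41 is prime, the nonzero elements of ℤ/41ℤ form a cyclic group of order 40.
As gcd(31, 40) = 1, raising to the 31st power is a bijection on this group: if s^31 ≡ t^31 then (st^{−1})^31 = 1, and the only element of order dividing gcd(31, 40) = 1 is 1, so s = t.
With φ(0) = 0 this makes φ injective on all of ℤ/41ℤ, hence bijective (finite equal-size domain and codomain). In particular φ is injective.
Since φ is injective, we find the preimage of 22. The inverse of x ↦ x^31 on (ℤ/41ℤ)^× is x ↦ x^31, because 31·31 = 961 = 24·40 + 1 ≡ 1 (mod 40) and x^{40} = 1 for x ≠ 0 (Fermat). So φ⁻¹(22) = 22^31 mod 41.
Repeated squaring mod 41: 22^1 ≡ 22, 22^2 ≡ 22² = 484 ≡ 33, 22^4 ≡ 33² = 1089 ≡ 23, 22^8 ≡ 23² = 529 ≡ 37, 22^16 ≡ 37² = 1369 ≡ 16. Since 31 = 16 + 8 + 4 + 2 + 1, 22^31 ≡ 16·37·23·33·22: 16·37 = 592 ≡ 18, then 18·23 = 414 ≡ 4, then 4·33 = 132 ≡ 9, then 9·22 = 198 ≡ 34. So 22^31 ≡ 34 (mod 41).
Hence φ⁻¹(22) = 34.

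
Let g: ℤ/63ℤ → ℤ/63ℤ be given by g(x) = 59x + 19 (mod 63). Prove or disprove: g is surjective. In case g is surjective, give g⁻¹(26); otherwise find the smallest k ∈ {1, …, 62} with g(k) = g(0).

14

Since gcd(59, 63) = 1, 59 is invertible modulo 63. Euclid's algorithm: 63 = 1·59 + 4, 59 = 14·4 + 3, 4 = 1·3 + 1; back-substituting gives 1 = 47·59 − 44·63, so 59⁻¹ ≡ 47 (mod 63).
Then y ↦ 47(y − 19) is a two-sided inverse to g, so every y ∈ ℤ/63ℤ has a preimage.
Thus g is surjective.
Since g is surjective, we find g⁻¹(26): we need 59x ≡ 26 − 19 ≡ 7 (mod 63). Using 59⁻¹ = 47: x ≡ 47·7 = 329 = 5·63 + 14, so x = 14.
Check: g(14) = 59·14 + 19 = 845 = 13·63 + 26 ≡ 26 (mod 63).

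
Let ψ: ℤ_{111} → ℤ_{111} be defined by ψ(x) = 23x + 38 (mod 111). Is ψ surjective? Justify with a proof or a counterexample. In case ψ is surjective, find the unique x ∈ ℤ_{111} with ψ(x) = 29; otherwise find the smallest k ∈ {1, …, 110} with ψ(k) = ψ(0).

72

Since gcd(23, 111) = 1, 23 is invertible modulo 111. Euclid's algorithm: 111 = 4·23 + 19, 23 = 1·19 + 4, 19 = 4·4 + 3, 4 = 1·3 + 1; back-substituting gives 1 = 29·23 − 6·111, so 23⁻¹ ≡ 29 (mod 111).
For any y ∈ ℤ_{111}, x = 29(y − 38) mod 111 satisfies ψ(x) = 23·29(y − 38) + 38 ≡ y (since 23·29 ≡ 1 mod 111). So every y has a preimage.
Thus ψ is surjective.
Since ψ is surjective, we compute ψ⁻¹(29): solve 23x + 38 ≡ 29 (mod 111), i.e. 23x ≡ 102 (mod 111).
Multiplying by 23⁻¹ = 29 gives x ≡ 29·102 = 2958 = 26·111 + 72 ≡ 72 (mod 111).
Check: ψ(72) = 23·72 + 38 = 1694 = 15·111 + 29 ≡ 29 (mod 111).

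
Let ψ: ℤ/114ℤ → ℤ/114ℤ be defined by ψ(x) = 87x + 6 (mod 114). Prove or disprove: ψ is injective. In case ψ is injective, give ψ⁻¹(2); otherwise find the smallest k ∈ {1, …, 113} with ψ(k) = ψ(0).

38

We have gcd(87, 114) = 3 > 1. Taking a = 0 and b = 38: ψ(0) = 6 and ψ(38) = 87·38 + 6 = 3312 ≡ 6 (mod 114).
So ψ(0) = ψ(38) while 0 ≠ 38, thus ψ is not injective.
Since ψ is not injective, we find the least positive k with ψ(k) = ψ(0): this means 87k ≡ 0 (mod 114), i.e. 114 ∣ 87k. Since gcd(87, 114) = 3, dividing through by 3 this holds exactly when 38 ∣ 29k, and as gcd(29, 38) = 1, exactly when 38 ∣ k.
The smallest positive such k is 38.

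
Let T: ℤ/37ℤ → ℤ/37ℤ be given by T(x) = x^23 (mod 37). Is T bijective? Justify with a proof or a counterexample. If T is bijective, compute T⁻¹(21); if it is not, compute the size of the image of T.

Since 37 is prime, the nonzero elements of ℤ/37ℤ form a cyclic group of order 36.
As gcd(23, 36) = 1, raising to the 23rd power is a bijection on this group: if a^23 ≡ b^23 then (ab^{−1})^23 = 1, and the only element of order dividing gcd(23, 36) = 1 is 1, so a = b.
With T(0) = 0 this makes T injective on all of ℤ/37ℤ, hence bijective (finite equal-size domain and codomain). In particular T is bijective.
Since T is bijective, we find the preimage of 21. The inverse of x ↦ x^23 on (ℤ/37ℤ)^× is x ↦ x^11, because 23·11 = 253 = 7·36 + 1 ≡ 1 (mod 36) and x^{36} = 1 for x ≠ 0 (Fermat). So T⁻¹(21) = 21^11 mod 37.
Repeated squaring mod 37: 21^1 ≡ 21, 21^2 ≡ 21² = 441 ≡ 34, 21^4 ≡ 34² = 1156 ≡ 9, 21^8 ≡ 9² = 81 ≡ 7. Since 11 = 8 + 2 + 1, 21^11 ≡ 7·34·21: 7·34 = 238 ≡ 16, then 16·21 = 336 ≡ 3. So 21^11 ≡ 3 (mod 37).
Hence T⁻¹(21) = 3.

3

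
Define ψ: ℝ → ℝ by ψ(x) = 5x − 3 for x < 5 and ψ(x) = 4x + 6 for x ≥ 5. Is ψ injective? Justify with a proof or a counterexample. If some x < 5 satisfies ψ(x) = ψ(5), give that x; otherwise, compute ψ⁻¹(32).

13/2

Both pieces are strictly increasing (slopes 5 and 4), so each is injective on its own interval.
The left piece maps (−∞, 5) onto (−∞, 22); the right piece maps [5, ∞) onto [26, ∞).
These images are disjoint, so no value is attained by both pieces. Hence ψ is injective.
Because the two images are disjoint, no x < 5 has ψ(x) = ψ(5), so we compute ψ⁻¹(32): 32 lies in [26, ∞), so solve 4x + 6 = 32: x = (32 − 6)/4 = 13/2.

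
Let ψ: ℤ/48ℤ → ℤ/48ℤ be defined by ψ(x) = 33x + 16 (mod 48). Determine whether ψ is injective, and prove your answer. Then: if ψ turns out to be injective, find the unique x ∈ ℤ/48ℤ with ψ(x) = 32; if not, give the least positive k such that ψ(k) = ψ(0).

16

We have gcd(33, 48) = 3 > 1. Taking x_1 = 0 and x_2 = 16: ψ(0) = 16 and ψ(16) = 33·16 + 16 = 544 ≡ 16 (mod 48).
So ψ(0) = ψ(16) while 0 ≠ 16, therefore ψ is not injective.
Since ψ is not injective, we find the least positive k with ψ(k) = ψ(0): this means 33k ≡ 0 (mod 48), i.e. 48 ∣ 33k. Since gcd(33, 48) = 3, dividing through by 3 this holds exactly when 16 ∣ 11k, and as gcd(11, 16) = 1, exactly when 16 ∣ k.
The smallest positive such k is 16.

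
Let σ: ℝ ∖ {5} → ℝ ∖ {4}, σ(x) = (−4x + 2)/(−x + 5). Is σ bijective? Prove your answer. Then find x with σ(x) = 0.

Suppose σ(x_1) = σ(x_2). Cross-multiplying: (−4x_1 + 2)(−x_2 + 5) = (−4x_2 + 2)(−x_1 + 5).
Expanding both sides and cancelling the symmetric terms leaves −18·(x_1 − x_2) = 0. Since −18 ≠ 0, x_1 = x_2. So σ is injective.
For any y ≠ 4, solving y(−x + 5) = −4x + 2 for x gives a well-defined x ≠ 5. So σ is surjective.
Therefore σ is bijective.
Solving σ(x) = 0: cross-multiplying gives −4x + 2 = 0(−x + 5), which rearranges to −4x = −2, so x = 1/2.

1/2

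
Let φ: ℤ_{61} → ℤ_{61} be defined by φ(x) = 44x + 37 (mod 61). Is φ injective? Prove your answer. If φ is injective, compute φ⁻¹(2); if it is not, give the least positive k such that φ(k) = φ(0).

20

Suppose φ(x_1) = φ(x_2) in ℤ_{61}. Then 44x_1 + 37 ≡ 44x_2 + 37 (mod 61), thus 44(x_1 − x_2) ≡ 0 (mod 61).
Since gcd(44, 61) = 1, 44 is invertible modulo 61, therefore x_1 − x_2 ≡ 0 (mod 61), i.e. x_1 = x_2.
Hence φ is injective.
We now compute 44⁻¹ mod 61 explicitly. Euclid's algorithm: 61 = 1·44 + 17, 44 = 2·17 + 10, 17 = 1·10 + 7, 10 = 1·7 + 3, 7 = 2·3 + 1; back-substituting gives 1 = 43·44 − 31·61, so 44⁻¹ ≡ 43 (mod 61).
Since φ is injective, we compute φ⁻¹(2): solve 44x + 37 ≡ 2 (mod 61), i.e. 44x ≡ 26 (mod 61).
Multiplying by 44⁻¹ = 43 gives x ≡ 43·26 = 1118 = 18·61 + 20 ≡ 20 (mod 61).
Check: φ(20) = 44·20 + 37 = 917 = 15·61 + 2 ≡ 2 (mod 61).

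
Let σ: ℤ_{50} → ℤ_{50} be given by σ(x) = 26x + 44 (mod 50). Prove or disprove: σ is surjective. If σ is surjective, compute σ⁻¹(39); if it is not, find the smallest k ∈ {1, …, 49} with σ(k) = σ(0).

25

Since gcd(26, 50) = 2, we have 26x ≡ 0 (mod 2) for all x, so σ(x) ≡ 0 (mod 2).
But 1 ≢ 0 (mod 2), so 1 ∈ ℤ_{50} has no preimage. Therefore σ is not surjective.
Since σ is not surjective, we find the least positive k with σ(k) = σ(0): this means 26k ≡ 0 (mod 50), i.e. 50 ∣ 26k. Since gcd(26, 50) = 2, dividing through by 2 this holds exactly when 25 ∣ 13k, and as gcd(13, 25) = 1, exactly when 25 ∣ k.
The smallest positive such k is 25.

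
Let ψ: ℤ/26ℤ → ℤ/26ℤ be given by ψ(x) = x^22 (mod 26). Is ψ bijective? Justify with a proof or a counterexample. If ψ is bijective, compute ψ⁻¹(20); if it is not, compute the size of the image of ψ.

ψ(12): Repeated squaring mod 26: 12^1 ≡ 12, 12^2 ≡ 12² = 144 ≡ 14, 12^4 ≡ 14² = 196 ≡ 14, 12^8 ≡ 14² = 196 ≡ 14, 12^16 ≡ 14² = 196 ≡ 14. Since 22 = 16 + 4 + 2, 12^22 ≡ 14·14·14: 14·14 = 196 ≡ 14, then 14·14 = 196 ≡ 14. So 12^22 ≡ 14 (mod 26).
ψ(14): Repeated squaring mod 26: 14^1 ≡ 14, 14^2 ≡ 14² = 196 ≡ 14, 14^4 ≡ 14² = 196 ≡ 14, 14^8 ≡ 14² = 196 ≡ 14, 14^16 ≡ 14² = 196 ≡ 14. Since 22 = 16 + 4 + 2, 14^22 ≡ 14·14·14: 14·14 = 196 ≡ 14, then 14·14 = 196 ≡ 14. So 14^22 ≡ 14 (mod 26).
So ψ(12) = ψ(14) = 14 while 12 ≠ 14, so ψ is not injective, hence not bijective.
Since ψ is not bijective, we determine |image(ψ)|. Computing x^22 mod 26 for each x (by repeated squaring, reducing mod 26 at every step), the values ψ(0), ψ(1), …, ψ(25) are: 0, 1, 10, 3, 22, 25, 4, 17, 12, 9, 16, 23, 14, 13, 14, 23, 16, 9, 12, 17, 4, 25, 22, 3, 10, 1.
The distinct values are {0, 1, 3, 4, 9, 10, 12, 13, 14, 16, 17, 22, 23, 25}; there are 14 of them.

14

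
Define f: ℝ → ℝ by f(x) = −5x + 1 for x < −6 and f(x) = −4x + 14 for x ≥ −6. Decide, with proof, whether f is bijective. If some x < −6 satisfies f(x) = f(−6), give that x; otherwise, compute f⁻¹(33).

Both pieces are strictly decreasing (slopes −5 and −4), so each is injective on its own interval.
The left piece maps (−∞, −6) onto (31, ∞); the right piece maps [−6, ∞) onto (−∞, 38].
These images overlap. In particular f(−6) = 38 (right piece), and solving −5x + 1 = 38 on the left piece gives x = −37/5 < −6.
So f(−37/5) = f(−6) with −37/5 ≠ −6, and f is not injective, hence not bijective. This x = −37/5 is the requested value below −6.

-37/5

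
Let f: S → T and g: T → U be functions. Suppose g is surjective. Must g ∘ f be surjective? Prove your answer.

No. Take S = {0}, T = U = {0, 1, 2}, f(0) = 0, and g = identity (surjective).
Then (g ∘ f)(0) = 0, and 2 ∈ U has no preimage under g ∘ f, so g ∘ f is not surjective.

not surjective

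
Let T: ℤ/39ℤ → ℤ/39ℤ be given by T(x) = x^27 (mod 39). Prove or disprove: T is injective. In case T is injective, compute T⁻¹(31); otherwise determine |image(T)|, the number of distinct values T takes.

15

T(2): Repeated squaring mod 39: 2^1 ≡ 2, 2^2 ≡ 2² = 4, 2^4 ≡ 4² = 16, 2^8 ≡ 16² = 256 ≡ 22, 2^16 ≡ 22² = 484 ≡ 16. Since 27 = 16 + 8 + 2 + 1, 2^27 ≡ 16·22·4·2: 16·22 = 352 ≡ 1, then 1·4 = 4, then 4·2 = 8. So 2^27 ≡ 8 (mod 39).
T(5): Repeated squaring mod 39: 5^1 ≡ 5, 5^2 ≡ 5² = 25, 5^4 ≡ 25² = 625 ≡ 1, 5^8 ≡ 1² = 1, 5^16 ≡ 1² = 1. Since 27 = 16 + 8 + 2 + 1, 5^27 ≡ 1·1·25·5: 1·1 = 1, then 1·25 = 25, then 25·5 = 125 ≡ 8. So 5^27 ≡ 8 (mod 39).
So T(2) = T(5) = 8 while 2 ≠ 5, so T is not injective.
Since T is not injective, we determine |image(T)|. Computing x^27 mod 39 for each x (by repeated squaring, reducing mod 39 at every step), the values T(0), T(1), …, T(38) are: 0, 1, 8, 27, 25, 8, 21, 31, 5, 27, 25, 5, 12, 13, 14, 21, 1, 38, 21, 34, 5, 18, 1, 38, 18, 25, 26, 27, 34, 14, 12, 34, 8, 18, 31, 14, 12, 31, 38.
The distinct values are {0, 1, 5, 8, 12, 13, 14, 18, 21, 25, 26, 27, 31, 34, 38}; there are 15 of them.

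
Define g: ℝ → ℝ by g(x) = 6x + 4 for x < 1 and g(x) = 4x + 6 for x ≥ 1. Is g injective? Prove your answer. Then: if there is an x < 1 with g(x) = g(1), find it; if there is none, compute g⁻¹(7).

Both pieces are strictly increasing (slopes 6 and 4), so each is injective on its own interval.
The left piece maps (−∞, 1) onto (−∞, 10); the right piece maps [1, ∞) onto [10, ∞).
These images are disjoint, so no value is attained by both pieces. Hence g is injective.
Because the two images are disjoint, no x < 1 has g(x) = g(1), so we compute g⁻¹(7): 7 lies in (−∞, 10), so solve 6x + 4 = 7: x = (7 − 4)/6 = 1/2.

1/2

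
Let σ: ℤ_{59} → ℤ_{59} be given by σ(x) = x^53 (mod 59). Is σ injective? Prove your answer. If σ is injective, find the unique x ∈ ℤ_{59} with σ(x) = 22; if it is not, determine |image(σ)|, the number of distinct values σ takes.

Since 59 is prime, the nonzero elements of ℤ_{59} form a cyclic group of order 58.
As gcd(53, 58) = 1, raising to the 53rd power is a bijection on this group: if x_1^53 ≡ x_2^53 then (x_1x_2^{−1})^53 = 1, and the only element of order dividing gcd(53, 58) = 1 is 1, so x_1 = x_2.
With σ(0) = 0 this makes σ injective on all of ℤ_{59}, hence bijective (finite equal-size domain and codomain). In particular σ is injective.
Since σ is injective, we find the preimage of 22. The inverse of x ↦ x^53 on (ℤ_{59})^× is x ↦ x^23, because 53·23 = 1219 = 21·58 + 1 ≡ 1 (mod 58) and x^{58} = 1 for x ≠ 0 (Fermat). So σ⁻¹(22) = 22^23 mod 59.
Repeated squaring mod 59: 22^1 ≡ 22, 22^2 ≡ 22² = 484 ≡ 12, 22^4 ≡ 12² = 144 ≡ 26, 22^8 ≡ 26² = 676 ≡ 27, 22^16 ≡ 27² = 729 ≡ 21. Since 23 = 16 + 4 + 2 + 1, 22^23 ≡ 21·26·12·22: 21·26 = 546 ≡ 15, then 15·12 = 180 ≡ 3, then 3·22 = 66 ≡ 7. So 22^23 ≡ 7 (mod 59).
Hence σ⁻¹(22) = 7.

7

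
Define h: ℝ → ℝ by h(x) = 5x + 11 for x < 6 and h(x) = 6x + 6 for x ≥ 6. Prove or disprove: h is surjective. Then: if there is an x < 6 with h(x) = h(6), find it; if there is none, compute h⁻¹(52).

Both pieces are strictly increasing (slopes 5 and 6), so each is injective on its own interval.
The left piece maps (−∞, 6) onto (−∞, 41); the right piece maps [6, ∞) onto [42, ∞).
The union (−∞, 41) ∪ [42, ∞) omits the interval between 41 and 42; in particular 41 has no preimage. So h is not surjective.
Because the two images are disjoint, no x < 6 has h(x) = h(6), so we compute h⁻¹(52): 52 lies in [42, ∞), so solve 6x + 6 = 52: x = (52 − 6)/6 = 23/3.

23/3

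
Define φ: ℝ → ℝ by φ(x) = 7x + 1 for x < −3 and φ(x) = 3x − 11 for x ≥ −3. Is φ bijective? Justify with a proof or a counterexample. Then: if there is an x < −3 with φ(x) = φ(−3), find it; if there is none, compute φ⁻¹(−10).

1/3

Both pieces are strictly increasing (slopes 7 and 3), so each is injective on its own interval.
The left piece maps (−∞, −3) onto (−∞, −20); the right piece maps [−3, ∞) onto [−20, ∞).
Since −20 = −20, the images partition ℝ: φ is injective and surjective, hence bijective.
Because the two images are disjoint, no x < −3 has φ(x) = φ(−3), so we compute φ⁻¹(−10): −10 lies in [−20, ∞), so solve 3x − 11 = −10: x = (−10 + 11)/3 = 1/3.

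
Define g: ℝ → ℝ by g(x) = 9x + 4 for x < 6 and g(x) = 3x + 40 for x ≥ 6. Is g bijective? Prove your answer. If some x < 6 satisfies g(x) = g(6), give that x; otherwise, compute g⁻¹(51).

Both pieces are strictly increasing (slopes 9 and 3), so each is injective on its own interval.
The left piece maps (−∞, 6) onto (−∞, 58); the right piece maps [6, ∞) onto [58, ∞).
Since 58 = 58, the images partition ℝ: g is injective and surjective, hence bijective.
Because the two images are disjoint, no x < 6 has g(x) = g(6), so we compute g⁻¹(51): 51 lies in (−∞, 58), so solve 9x + 4 = 51: x = (51 − 4)/9 = 47/9.

47/9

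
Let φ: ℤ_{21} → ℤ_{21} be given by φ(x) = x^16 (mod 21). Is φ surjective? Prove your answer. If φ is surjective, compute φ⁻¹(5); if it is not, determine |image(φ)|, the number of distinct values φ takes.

φ(2): Repeated squaring mod 21: 2^1 ≡ 2, 2^2 ≡ 2² = 4, 2^4 ≡ 4² = 16, 2^8 ≡ 16² = 256 ≡ 4, 2^16 ≡ 4² = 16. So 2^16 ≡ 16 (mod 21).
φ(5): Repeated squaring mod 21: 5^1 ≡ 5, 5^2 ≡ 5² = 25 ≡ 4, 5^4 ≡ 4² = 16, 5^8 ≡ 16² = 256 ≡ 4, 5^16 ≡ 4² = 16. So 5^16 ≡ 16 (mod 21).
So φ(2) = φ(5) = 16 while 2 ≠ 5, thus φ is not injective.
A non-injective map from the 21-element set ℤ_{21} to itself takes at most 20 distinct values, so it cannot be surjective. Thus φ is not surjective.
Since φ is not surjective, we determine |image(φ)|. Computing x^16 mod 21 for each x (by repeated squaring, reducing mod 21 at every step), the values φ(0), φ(1), …, φ(20) are: 0, 1, 16, 18, 4, 16, 15, 7, 1, 9, 4, 4, 9, 1, 7, 15, 16, 4, 18, 16, 1.
The distinct values are {0, 1, 4, 7, 9, 15, 16, 18}; there are 8 of them.

8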